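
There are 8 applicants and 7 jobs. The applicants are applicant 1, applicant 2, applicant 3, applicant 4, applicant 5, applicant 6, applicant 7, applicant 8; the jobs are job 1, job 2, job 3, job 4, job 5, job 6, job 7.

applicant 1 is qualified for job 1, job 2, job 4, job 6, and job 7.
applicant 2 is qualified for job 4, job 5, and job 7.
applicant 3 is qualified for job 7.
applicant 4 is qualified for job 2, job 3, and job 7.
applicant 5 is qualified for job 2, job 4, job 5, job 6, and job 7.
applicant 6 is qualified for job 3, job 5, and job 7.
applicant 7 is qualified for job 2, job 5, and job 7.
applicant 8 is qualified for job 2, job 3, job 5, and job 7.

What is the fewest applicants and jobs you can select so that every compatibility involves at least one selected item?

7

{applicant 1, applicant 2, applicant 5, job 2, job 3, job 5, job 7} is a vertex cover of size 7: every edge has an endpoint in this set.
No smaller cover exists because applicant 1–job 1, applicant 2–job 4, applicant 3–job 7, applicant 4–job 3, applicant 5–job 6, applicant 6–job 5, applicant 7–job 2 is a matching of size 7, and a cover must include an endpoint of each of these disjoint edges (König's theorem).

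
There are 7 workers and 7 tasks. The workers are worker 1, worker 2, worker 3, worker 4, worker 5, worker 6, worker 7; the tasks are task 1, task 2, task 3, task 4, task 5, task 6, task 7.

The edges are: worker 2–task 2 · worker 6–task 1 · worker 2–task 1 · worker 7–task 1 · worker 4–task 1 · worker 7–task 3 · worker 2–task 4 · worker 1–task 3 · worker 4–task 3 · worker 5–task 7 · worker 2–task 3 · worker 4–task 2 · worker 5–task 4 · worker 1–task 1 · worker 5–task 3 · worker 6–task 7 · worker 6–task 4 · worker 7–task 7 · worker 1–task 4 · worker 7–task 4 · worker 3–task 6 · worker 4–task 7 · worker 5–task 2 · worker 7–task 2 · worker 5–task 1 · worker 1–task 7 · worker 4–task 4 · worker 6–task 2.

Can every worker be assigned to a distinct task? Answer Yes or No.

No

The set {worker 1, worker 2, worker 4, worker 5, worker 6, worker 7} has only 5 neighbours ({task 1, task 2, task 3, task 4, task 7}), so by Hall's theorem at most 6 of the 7 workers can be matched.
Hence no matching covers every worker.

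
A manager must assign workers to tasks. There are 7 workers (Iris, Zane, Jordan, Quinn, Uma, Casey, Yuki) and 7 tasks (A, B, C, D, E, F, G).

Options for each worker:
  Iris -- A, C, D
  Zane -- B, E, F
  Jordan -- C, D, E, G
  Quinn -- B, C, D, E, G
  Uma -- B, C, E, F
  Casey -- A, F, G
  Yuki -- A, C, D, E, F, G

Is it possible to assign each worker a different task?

Yes

For example, pair Iris–A, Zane–B, Jordan–D, Quinn–E, Uma–C, Casey–F, Yuki–G.
Every worker is matched, so this is a perfect matching.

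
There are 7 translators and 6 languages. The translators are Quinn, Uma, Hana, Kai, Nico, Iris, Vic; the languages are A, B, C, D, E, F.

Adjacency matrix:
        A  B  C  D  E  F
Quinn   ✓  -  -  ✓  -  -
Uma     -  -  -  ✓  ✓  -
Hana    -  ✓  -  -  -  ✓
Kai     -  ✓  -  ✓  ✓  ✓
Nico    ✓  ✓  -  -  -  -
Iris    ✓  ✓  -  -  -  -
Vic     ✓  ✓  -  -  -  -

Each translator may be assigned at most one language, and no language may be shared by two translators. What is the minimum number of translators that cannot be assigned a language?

For example, pair Quinn–A, Uma–D, Hana–F, Kai–E, Nico–B.
The set {Quinn, Uma, Hana, Kai, Nico, Iris, Vic} has only 5 neighbours ({A, B, D, E, F}), so by Hall's theorem at most 5 of the 7 translators can be matched.
That matches 5 of the 7, leaving 2 unmatched; no matching can do better.

2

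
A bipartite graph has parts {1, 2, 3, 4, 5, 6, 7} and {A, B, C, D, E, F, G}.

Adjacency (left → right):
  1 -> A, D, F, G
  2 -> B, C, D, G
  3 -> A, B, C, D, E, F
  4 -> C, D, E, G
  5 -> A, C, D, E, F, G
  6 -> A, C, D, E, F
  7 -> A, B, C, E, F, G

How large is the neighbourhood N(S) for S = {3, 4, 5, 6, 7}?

The union of neighbours of {3, 4, 5, 6, 7} is {A, B, C, D, E, F, G}, which has 7 elements.
Since |N(S)| = 7 ≥ |S| = 5, Hall's condition holds for this subset.

7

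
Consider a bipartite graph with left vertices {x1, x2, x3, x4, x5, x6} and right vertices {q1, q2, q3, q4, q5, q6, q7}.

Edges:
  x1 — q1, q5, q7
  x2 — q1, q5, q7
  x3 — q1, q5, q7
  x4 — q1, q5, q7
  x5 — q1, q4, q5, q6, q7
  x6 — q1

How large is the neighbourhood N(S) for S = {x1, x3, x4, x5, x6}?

5

The union of neighbours of {x1, x3, x4, x5, x6} is {q1, q4, q5, q6, q7}, which has 5 elements.
Since |N(S)| = 5 ≥ |S| = 5, Hall's condition holds for this subset.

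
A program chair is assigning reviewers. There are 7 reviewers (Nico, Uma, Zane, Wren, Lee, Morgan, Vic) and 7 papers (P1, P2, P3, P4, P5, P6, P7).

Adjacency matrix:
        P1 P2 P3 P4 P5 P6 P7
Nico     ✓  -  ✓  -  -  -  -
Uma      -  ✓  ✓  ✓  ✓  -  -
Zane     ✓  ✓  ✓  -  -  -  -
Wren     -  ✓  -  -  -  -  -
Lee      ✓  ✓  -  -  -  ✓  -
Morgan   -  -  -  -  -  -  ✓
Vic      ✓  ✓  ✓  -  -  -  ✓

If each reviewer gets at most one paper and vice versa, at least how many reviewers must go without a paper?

For example, pair Nico–P3, Uma–P5, Zane–P1, Wren–P2, Lee–P6, Morgan–P7.
The set {Nico, Zane, Wren, Morgan, Vic} has only 4 neighbours ({P1, P2, P3, P7}), so by Hall's theorem at most 6 of the 7 reviewers can be matched.
That matches 6 of the 7, leaving 1 unmatched; no matching can do better.

1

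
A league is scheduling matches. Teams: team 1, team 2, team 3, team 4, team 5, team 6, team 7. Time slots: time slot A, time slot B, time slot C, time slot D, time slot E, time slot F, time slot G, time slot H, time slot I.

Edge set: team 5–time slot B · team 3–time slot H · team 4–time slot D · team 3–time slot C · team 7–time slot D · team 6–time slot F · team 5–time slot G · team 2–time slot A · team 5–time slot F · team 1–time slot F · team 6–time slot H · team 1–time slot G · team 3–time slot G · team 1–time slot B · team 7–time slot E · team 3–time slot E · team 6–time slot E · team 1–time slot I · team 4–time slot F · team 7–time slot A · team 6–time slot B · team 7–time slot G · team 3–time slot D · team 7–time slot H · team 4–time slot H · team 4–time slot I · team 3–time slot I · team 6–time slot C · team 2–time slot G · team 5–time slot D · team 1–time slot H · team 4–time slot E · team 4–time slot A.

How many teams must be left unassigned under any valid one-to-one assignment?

For example, pair team 1→time slot G, team 2→time slot A, team 3→time slot C, team 4→time slot D, team 5→time slot F, team 6→time slot H, team 7→time slot E.
This saturates every team, so 7 is the maximum.
That matches 7 of the 7, leaving 0 unmatched; no matching can do better.

0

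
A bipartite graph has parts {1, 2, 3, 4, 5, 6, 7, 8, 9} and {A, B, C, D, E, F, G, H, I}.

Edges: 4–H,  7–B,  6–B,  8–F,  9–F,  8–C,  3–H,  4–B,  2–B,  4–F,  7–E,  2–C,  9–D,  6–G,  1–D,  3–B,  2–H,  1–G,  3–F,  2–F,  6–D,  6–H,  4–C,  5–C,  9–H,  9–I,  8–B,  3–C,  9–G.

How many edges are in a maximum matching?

A valid assignment of size 8: 1→D, 2→B, 3→H, 4→F, 5→C, 6→G, 7→E, 9→I.
The set {2, 3, 4, 5, 8} has only 4 neighbours ({B, C, F, H}), so by Hall's theorem at most 8 of the 9 left vertices can be matched.

8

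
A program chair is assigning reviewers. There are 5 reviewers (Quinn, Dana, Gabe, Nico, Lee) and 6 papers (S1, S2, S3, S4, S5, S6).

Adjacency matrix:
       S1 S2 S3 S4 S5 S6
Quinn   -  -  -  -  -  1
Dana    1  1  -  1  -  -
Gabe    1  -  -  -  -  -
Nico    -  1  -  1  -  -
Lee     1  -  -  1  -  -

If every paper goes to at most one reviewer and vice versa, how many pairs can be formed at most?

One maximum matching: Quinn–S6, Dana–S4, Gabe–S1, Nico–S2.
The set {Dana, Gabe, Nico, Lee} has only 3 neighbours ({S1, S2, S4}), so by Hall's theorem at most 4 of the 5 reviewers can be matched.

4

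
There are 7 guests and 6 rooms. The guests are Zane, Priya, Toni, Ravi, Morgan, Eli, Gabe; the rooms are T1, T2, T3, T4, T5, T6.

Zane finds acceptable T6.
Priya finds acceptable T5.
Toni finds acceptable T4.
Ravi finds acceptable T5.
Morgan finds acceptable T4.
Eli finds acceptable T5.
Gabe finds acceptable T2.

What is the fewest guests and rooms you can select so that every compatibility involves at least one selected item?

4

The 4 edges Zane–T6, Priya–T5, Toni–T4, Gabe–T2 form a matching, so any vertex cover needs at least 4 vertices (one per matched edge).
Conversely {Zane, Gabe, T4, T5} meets every edge and has exactly 4 vertices, so 4 is optimal.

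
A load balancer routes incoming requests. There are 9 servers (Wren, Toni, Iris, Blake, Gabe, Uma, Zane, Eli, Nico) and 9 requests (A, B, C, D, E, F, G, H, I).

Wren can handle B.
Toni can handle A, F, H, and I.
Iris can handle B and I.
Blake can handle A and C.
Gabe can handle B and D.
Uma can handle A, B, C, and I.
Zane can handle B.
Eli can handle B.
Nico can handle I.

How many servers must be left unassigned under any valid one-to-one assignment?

One maximum matching: Wren-B, Toni-F, Iris-I, Blake-A, Gabe-D, Uma-C.
The set {Wren, Iris, Zane, Eli, Nico} has only 2 neighbours ({B, I}), so by Hall's theorem at most 6 of the 9 servers can be matched.
That matches 6 of the 9, leaving 3 unmatched; no matching can do better.

3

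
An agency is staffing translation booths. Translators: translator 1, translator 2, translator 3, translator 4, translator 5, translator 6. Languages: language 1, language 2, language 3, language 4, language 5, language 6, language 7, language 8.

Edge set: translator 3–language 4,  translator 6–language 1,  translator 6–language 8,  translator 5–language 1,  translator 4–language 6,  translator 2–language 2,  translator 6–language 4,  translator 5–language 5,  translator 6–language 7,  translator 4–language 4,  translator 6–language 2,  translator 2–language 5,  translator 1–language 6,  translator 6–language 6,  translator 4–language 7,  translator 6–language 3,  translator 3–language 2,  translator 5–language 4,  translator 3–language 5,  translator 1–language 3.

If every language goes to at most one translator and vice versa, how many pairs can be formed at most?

A valid assignment of size 6: translator 1-language 6, translator 2-language 5, translator 3-language 4, translator 4-language 7, translator 5-language 1, translator 6-language 2.
All 6 translators are matched, so no larger matching exists.

6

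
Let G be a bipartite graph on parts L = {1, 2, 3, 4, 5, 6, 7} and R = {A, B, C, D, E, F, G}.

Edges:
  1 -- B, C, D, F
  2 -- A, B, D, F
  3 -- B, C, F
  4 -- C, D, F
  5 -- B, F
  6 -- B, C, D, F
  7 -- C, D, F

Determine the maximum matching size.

A valid assignment of size 5: 1–D, 2–A, 3–C, 4–F, 5–B.
The set {1, 3, 4, 5, 6, 7} has only 4 neighbours ({B, C, D, F}), so by Hall's theorem at most 5 of the 7 left vertices can be matched.

5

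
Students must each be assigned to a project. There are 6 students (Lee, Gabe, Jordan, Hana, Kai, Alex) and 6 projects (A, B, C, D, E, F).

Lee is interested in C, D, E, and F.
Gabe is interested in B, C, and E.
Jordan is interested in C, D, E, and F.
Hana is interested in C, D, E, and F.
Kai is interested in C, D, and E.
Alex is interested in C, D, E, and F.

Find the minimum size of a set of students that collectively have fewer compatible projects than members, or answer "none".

5

Take S = {Lee, Jordan, Hana, Kai, Alex}. Its neighbourhood is {C, D, E, F}, so |N(S)| = 4 < |S| = 5.
Every subset of size less than 5 has at least as many neighbours as members, so 5 is the minimum.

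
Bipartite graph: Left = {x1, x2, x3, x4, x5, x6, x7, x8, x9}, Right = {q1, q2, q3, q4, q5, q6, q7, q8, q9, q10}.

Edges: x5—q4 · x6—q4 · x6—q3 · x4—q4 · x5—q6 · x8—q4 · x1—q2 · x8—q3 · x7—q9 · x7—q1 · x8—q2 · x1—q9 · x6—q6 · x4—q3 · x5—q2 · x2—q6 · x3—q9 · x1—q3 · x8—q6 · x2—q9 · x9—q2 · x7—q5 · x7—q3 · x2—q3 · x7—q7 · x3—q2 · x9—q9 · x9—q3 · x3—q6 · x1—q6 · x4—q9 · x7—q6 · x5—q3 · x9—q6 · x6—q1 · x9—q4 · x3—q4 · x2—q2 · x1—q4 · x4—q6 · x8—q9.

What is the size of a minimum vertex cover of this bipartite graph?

7

A maximum matching has 7 edges (e.g. x1–q9, x2–q3, x3–q2, x4–q4, x5–q6, x6–q1, x7–q7).
By König's theorem the minimum vertex cover has the same size. One such cover is {x6, x7, q2, q3, q4, q6, q9}.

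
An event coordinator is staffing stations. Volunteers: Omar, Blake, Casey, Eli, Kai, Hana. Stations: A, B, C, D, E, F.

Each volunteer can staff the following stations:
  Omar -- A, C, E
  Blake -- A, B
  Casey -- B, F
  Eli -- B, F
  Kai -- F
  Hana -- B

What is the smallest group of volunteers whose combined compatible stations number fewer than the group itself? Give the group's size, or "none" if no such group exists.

Take S = {Casey, Eli, Kai}. Its neighbourhood is {B, F}, so |N(S)| = 2 < |S| = 3.
Every subset of size less than 3 has at least as many neighbours as members, so 3 is the minimum.

3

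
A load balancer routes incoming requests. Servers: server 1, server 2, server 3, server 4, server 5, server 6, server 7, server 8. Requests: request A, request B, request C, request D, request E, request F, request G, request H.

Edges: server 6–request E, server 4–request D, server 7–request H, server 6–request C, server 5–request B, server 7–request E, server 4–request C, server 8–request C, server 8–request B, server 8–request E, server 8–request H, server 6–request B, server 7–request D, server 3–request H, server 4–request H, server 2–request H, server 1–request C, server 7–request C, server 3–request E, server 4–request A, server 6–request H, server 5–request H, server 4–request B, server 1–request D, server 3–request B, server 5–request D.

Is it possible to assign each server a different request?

No

The set {server 1, server 2, server 3, server 5, server 6, server 7, server 8} has only 5 neighbours ({request B, request C, request D, request E, request H}), so by Hall's theorem at most 6 of the 8 servers can be matched.
Hence no matching covers every server.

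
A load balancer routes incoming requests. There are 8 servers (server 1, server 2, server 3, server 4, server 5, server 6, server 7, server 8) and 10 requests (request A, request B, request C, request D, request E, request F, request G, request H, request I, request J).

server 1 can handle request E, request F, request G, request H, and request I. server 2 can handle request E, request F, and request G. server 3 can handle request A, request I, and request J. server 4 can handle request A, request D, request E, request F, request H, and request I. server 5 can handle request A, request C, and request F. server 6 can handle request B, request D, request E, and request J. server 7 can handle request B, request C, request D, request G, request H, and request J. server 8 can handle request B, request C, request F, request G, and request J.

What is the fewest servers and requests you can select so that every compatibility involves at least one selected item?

8

A maximum matching has 8 edges (e.g. server 1–request I, server 2–request E, server 3–request J, server 4–request H, server 5–request C, server 6–request D, server 7–request G, server 8–request F).
By König's theorem the minimum vertex cover has the same size. One such cover is {server 1, server 2, server 3, server 4, server 5, server 6, server 7, server 8}.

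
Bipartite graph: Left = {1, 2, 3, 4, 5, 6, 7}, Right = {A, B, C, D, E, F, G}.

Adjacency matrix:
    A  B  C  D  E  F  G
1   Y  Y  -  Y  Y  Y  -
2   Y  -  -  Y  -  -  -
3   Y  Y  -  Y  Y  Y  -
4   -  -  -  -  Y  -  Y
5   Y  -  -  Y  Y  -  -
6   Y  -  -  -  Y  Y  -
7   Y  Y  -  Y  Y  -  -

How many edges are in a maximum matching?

For example, pair 1–B, 2–A, 3–F, 4–G, 5–D, 6–E.
The set {1, 2, 3, 5, 6, 7} has only 5 neighbours ({A, B, D, E, F}), so by Hall's theorem at most 6 of the 7 left vertices can be matched.

6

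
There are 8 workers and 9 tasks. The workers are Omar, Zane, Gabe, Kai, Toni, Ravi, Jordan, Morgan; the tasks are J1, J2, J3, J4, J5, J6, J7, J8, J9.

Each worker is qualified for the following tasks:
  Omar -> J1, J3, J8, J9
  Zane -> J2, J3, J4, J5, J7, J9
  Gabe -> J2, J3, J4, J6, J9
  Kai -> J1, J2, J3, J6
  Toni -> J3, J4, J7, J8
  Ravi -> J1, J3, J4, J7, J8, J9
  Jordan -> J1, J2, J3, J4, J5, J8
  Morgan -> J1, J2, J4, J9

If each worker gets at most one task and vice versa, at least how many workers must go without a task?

One maximum matching: Omar–J8, Zane–J2, Gabe–J4, Kai–J6, Toni–J3, Ravi–J7, Jordan–J1, Morgan–J9.
This saturates every worker, so 8 is the maximum.
That matches 8 of the 8, leaving 0 unmatched; no matching can do better.

0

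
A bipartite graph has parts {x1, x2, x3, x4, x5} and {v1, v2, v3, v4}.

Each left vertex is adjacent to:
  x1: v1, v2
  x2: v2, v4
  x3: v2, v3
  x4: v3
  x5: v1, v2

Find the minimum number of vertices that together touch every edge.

A maximum matching has 4 edges (e.g. x1–v1, x2–v4, x3–v2, x4–v3).
By König's theorem the minimum vertex cover has the same size. One such cover is {x2, v1, v2, v3}.

4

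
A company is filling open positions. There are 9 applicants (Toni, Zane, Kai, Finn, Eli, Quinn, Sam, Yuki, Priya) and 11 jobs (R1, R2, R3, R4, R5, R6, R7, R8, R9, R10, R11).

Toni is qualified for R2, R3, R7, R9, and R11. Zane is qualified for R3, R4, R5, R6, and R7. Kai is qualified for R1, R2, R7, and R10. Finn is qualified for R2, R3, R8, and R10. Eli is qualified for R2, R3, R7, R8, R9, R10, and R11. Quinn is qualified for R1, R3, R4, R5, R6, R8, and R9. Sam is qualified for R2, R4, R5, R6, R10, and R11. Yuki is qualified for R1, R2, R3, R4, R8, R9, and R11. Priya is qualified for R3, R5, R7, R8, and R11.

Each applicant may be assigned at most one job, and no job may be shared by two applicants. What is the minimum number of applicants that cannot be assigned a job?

For example, pair Toni→R11, Zane→R4, Kai→R7, Finn→R8, Eli→R9, Quinn→R1, Sam→R6, Yuki→R2, Priya→R3.
This saturates every applicant, so 9 is the maximum.
That matches 9 of the 9, leaving 0 unmatched; no matching can do better.

0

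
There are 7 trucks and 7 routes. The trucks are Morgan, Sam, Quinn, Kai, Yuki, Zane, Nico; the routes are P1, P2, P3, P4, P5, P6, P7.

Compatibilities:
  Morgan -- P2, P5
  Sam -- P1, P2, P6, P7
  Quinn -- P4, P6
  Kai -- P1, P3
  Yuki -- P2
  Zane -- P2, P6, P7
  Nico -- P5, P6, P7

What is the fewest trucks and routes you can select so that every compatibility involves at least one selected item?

{Morgan, Sam, Quinn, Kai, Yuki, Zane, Nico} is a vertex cover of size 7: every edge has an endpoint in this set.
No smaller cover exists because Morgan–P5, Sam–P1, Quinn–P4, Kai–P3, Yuki–P2, Zane–P6, Nico–P7 is a matching of size 7, and a cover must include an endpoint of each of these disjoint edges (König's theorem).

7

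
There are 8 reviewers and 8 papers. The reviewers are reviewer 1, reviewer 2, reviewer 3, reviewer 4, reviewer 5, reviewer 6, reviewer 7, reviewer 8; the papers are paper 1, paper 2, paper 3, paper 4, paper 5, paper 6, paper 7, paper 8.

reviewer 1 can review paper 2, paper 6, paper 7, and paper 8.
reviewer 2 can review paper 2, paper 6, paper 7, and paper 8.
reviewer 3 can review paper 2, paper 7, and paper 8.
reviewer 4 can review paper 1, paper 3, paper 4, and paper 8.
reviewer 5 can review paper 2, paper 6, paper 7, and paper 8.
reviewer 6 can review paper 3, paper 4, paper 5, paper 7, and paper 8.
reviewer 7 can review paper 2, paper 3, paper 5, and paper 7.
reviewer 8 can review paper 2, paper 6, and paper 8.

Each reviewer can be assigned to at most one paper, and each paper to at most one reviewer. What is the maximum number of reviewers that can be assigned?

One maximum matching: reviewer 1-paper 6, reviewer 2-paper 8, reviewer 3-paper 2, reviewer 4-paper 4, reviewer 5-paper 7, reviewer 6-paper 5, reviewer 7-paper 3.
The set {reviewer 1, reviewer 2, reviewer 3, reviewer 5, reviewer 8} has only 4 neighbours ({paper 2, paper 6, paper 7, paper 8}), so by Hall's theorem at most 7 of the 8 reviewers can be matched.

7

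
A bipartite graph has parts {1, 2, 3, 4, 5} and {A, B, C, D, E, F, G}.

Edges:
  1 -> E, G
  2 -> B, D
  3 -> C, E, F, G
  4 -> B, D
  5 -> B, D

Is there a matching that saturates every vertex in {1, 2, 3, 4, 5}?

The set {2, 4, 5} has only 2 neighbours ({B, D}), so by Hall's theorem at most 4 of the 5 left vertices can be matched.
Hence no matching covers every left vertex.

No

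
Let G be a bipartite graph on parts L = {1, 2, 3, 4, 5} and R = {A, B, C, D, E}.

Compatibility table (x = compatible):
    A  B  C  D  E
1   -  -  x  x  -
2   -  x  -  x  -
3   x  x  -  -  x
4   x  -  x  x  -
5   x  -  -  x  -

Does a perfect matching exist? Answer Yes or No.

Yes

One maximum matching: 1–C, 2–B, 3–E, 4–A, 5–D.
Every left vertex is matched, so this is a perfect matching.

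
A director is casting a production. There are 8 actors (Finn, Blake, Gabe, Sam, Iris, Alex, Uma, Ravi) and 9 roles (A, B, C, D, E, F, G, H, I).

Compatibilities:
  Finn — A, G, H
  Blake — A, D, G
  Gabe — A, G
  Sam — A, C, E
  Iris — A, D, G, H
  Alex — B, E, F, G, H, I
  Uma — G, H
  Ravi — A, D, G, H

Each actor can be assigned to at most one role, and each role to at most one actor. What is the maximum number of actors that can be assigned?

A valid assignment of size 6: Finn-H, Blake-D, Gabe-A, Sam-C, Iris-G, Alex-E.
The set {Finn, Blake, Gabe, Iris, Uma, Ravi} has only 4 neighbours ({A, D, G, H}), so by Hall's theorem at most 6 of the 8 actors can be matched.

6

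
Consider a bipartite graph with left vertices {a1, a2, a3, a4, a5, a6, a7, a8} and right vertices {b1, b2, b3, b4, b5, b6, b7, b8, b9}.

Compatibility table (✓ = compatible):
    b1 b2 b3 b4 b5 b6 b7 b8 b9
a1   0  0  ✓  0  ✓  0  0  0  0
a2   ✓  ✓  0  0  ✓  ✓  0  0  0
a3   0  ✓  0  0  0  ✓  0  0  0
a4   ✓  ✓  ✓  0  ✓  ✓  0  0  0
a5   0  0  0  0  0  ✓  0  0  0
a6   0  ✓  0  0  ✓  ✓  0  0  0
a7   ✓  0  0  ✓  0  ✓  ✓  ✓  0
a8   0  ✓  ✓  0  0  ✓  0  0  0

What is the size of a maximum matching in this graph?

A valid assignment of size 6: a1→b3, a2→b5, a3→b2, a4→b1, a5→b6, a7→b7.
The set {a1, a2, a3, a4, a5, a6, a8} has only 5 neighbours ({b1, b2, b3, b5, b6}), so by Hall's theorem at most 6 of the 8 left vertices can be matched.

6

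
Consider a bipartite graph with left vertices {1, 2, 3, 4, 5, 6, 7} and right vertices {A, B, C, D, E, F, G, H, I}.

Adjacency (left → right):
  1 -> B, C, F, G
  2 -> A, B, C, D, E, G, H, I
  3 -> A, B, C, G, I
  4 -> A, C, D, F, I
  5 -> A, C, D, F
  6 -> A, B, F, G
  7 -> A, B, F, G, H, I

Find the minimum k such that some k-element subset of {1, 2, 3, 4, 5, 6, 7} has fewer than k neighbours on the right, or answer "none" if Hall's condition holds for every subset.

A matching saturating every left vertex exists, for instance 1→F, 2→E, 3→A, 4→D, 5→C, 6→B, 7→G.
By Hall's marriage theorem, this means |N(S)| ≥ |S| for every subset S, so no violating subset exists.

none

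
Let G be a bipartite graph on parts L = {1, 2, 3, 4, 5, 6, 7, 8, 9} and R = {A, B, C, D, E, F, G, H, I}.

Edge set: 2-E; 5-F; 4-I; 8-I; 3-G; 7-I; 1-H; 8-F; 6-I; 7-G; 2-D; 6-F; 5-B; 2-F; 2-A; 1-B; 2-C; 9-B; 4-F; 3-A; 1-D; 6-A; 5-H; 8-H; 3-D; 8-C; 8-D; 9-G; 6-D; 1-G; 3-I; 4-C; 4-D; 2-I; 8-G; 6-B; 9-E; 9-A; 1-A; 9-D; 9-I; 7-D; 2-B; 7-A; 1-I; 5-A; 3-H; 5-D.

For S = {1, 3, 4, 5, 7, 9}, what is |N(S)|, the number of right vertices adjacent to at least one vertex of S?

The union of neighbours of {1, 3, 4, 5, 7, 9} is {A, B, C, D, E, F, G, H, I}, which has 9 elements.
Since |N(S)| = 9 ≥ |S| = 6, Hall's condition holds for this subset.

9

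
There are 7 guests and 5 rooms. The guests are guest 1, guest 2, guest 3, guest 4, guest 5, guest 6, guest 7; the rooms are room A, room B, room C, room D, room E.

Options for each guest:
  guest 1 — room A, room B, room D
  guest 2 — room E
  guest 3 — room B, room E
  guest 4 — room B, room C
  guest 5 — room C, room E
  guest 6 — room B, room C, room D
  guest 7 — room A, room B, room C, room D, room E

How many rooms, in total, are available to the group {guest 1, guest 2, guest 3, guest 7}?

The union of neighbours of {guest 1, guest 2, guest 3, guest 7} is {room A, room B, room C, room D, room E}, which has 5 elements.
Since |N(S)| = 5 ≥ |S| = 4, Hall's condition holds for this subset.

5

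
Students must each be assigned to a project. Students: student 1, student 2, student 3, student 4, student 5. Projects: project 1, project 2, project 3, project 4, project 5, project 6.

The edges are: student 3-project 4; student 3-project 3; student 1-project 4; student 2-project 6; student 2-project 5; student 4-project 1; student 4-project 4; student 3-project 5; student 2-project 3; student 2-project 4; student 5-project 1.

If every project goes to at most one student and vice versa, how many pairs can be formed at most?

4

For example, pair student 1-project 4, student 2-project 5, student 3-project 3, student 4-project 1.
The set {student 1, student 4, student 5} has only 2 neighbours ({project 1, project 4}), so by Hall's theorem at most 4 of the 5 students can be matched.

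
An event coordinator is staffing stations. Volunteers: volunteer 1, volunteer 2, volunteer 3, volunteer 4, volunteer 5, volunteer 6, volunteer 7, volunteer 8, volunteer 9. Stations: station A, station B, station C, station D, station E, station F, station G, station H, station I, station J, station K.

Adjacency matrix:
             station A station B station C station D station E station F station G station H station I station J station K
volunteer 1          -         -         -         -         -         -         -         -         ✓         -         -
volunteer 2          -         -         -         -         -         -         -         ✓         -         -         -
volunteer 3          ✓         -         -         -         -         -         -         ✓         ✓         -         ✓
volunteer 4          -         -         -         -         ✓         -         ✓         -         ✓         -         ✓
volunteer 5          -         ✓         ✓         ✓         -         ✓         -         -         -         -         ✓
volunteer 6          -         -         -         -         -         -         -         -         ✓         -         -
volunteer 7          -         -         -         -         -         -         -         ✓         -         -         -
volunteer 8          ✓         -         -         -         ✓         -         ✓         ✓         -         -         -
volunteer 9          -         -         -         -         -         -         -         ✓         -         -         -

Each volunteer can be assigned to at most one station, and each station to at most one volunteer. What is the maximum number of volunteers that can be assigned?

6

For example, pair volunteer 1→station I, volunteer 2→station H, volunteer 3→station K, volunteer 4→station E, volunteer 5→station F, volunteer 8→station A.
The set {volunteer 1, volunteer 2, volunteer 6, volunteer 7, volunteer 9} has only 2 neighbours ({station H, station I}), so by Hall's theorem at most 6 of the 9 volunteers can be matched.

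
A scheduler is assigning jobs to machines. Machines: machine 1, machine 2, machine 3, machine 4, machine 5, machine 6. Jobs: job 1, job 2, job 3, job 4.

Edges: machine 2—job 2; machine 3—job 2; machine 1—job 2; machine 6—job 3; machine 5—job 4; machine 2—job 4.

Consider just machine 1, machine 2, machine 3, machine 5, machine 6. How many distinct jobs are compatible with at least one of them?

3

The union of neighbours of {machine 1, machine 2, machine 3, machine 5, machine 6} is {job 2, job 3, job 4}, which has 3 elements.
Since |N(S)| = 3 < |S| = 5, Hall's condition fails for this subset.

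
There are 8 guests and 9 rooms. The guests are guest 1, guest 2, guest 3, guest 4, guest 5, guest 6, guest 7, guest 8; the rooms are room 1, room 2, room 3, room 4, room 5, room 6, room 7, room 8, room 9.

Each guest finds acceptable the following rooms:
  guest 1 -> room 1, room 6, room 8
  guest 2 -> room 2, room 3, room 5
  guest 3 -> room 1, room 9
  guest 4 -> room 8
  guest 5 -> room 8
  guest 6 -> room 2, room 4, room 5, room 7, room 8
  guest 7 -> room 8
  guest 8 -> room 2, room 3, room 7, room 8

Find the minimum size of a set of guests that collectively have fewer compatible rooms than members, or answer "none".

2

Take S = {guest 4, guest 5}. Its neighbourhood is {room 8}, so |N(S)| = 1 < |S| = 2.
No single vertex violates Hall's condition since each has at least one neighbour, so 2 is the minimum.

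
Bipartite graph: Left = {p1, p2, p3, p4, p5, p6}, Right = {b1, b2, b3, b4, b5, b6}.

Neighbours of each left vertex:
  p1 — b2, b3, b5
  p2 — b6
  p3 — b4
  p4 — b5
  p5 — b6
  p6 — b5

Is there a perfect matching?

No

The set {p2, p4, p5, p6} has only 2 neighbours ({b5, b6}), so by Hall's theorem at most 4 of the 6 left vertices can be matched.
Hence no matching covers every left vertex.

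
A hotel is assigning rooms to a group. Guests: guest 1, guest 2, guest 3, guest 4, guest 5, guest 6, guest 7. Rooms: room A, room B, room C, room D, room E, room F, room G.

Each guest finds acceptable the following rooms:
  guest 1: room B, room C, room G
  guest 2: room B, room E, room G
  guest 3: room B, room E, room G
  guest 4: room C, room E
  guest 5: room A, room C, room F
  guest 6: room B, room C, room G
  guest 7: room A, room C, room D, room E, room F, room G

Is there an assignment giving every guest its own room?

The set {guest 1, guest 2, guest 3, guest 4, guest 6} has only 4 neighbours ({room B, room C, room E, room G}), so by Hall's theorem at most 6 of the 7 guests can be matched.
Hence no matching covers every guest.

No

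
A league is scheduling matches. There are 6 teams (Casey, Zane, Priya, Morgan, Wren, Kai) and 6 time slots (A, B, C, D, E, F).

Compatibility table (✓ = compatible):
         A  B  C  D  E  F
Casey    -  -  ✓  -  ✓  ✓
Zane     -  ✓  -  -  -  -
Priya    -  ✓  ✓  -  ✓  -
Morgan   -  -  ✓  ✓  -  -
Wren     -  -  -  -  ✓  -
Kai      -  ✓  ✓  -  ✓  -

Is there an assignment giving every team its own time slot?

The set {Zane, Priya, Wren, Kai} has only 3 neighbours ({B, C, E}), so by Hall's theorem at most 5 of the 6 teams can be matched.
Hence no matching covers every team.

No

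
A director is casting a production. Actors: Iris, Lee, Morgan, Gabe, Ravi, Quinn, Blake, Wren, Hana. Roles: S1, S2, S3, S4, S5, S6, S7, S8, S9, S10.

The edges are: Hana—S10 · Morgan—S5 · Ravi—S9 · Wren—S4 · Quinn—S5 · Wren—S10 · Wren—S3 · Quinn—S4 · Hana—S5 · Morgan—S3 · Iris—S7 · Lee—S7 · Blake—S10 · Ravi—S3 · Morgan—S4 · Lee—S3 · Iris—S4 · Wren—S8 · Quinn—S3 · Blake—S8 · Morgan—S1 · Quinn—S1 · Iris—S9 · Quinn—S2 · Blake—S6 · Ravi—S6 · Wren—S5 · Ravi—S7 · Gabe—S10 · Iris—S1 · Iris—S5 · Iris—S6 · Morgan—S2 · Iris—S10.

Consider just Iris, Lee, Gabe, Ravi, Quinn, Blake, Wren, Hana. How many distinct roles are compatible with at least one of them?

10

The union of neighbours of {Iris, Lee, Gabe, Ravi, Quinn, Blake, Wren, Hana} is {S1, S2, S3, S4, S5, S6, S7, S8, S9, S10}, which has 10 elements.
Since |N(S)| = 10 ≥ |S| = 8, Hall's condition holds for this subset.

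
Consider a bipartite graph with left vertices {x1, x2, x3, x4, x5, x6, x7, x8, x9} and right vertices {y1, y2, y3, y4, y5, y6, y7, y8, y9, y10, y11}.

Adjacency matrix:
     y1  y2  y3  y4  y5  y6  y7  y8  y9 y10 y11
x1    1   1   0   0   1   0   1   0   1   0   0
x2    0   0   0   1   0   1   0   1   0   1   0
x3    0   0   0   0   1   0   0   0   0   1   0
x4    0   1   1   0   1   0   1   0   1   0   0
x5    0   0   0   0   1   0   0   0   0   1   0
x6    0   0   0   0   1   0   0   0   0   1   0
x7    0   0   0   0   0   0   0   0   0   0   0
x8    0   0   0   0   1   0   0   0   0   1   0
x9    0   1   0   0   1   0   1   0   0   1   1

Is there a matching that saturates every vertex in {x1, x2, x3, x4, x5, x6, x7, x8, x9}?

The set {x3, x5, x6, x7, x8} has only 2 neighbours ({y10, y5}), so by Hall's theorem at most 6 of the 9 left vertices can be matched.
Hence no matching covers every left vertex.

No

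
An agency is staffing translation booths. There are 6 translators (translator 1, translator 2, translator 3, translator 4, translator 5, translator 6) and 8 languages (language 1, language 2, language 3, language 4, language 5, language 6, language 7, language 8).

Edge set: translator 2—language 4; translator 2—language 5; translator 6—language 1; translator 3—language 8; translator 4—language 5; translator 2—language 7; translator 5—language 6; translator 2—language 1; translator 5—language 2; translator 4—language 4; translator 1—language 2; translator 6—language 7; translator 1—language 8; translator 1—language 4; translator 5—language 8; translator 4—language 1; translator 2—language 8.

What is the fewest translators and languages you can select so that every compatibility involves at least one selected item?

The 6 edges translator 1–language 2, translator 2–language 4, translator 3–language 8, translator 4–language 1, translator 5–language 6, translator 6–language 7 form a matching, so any vertex cover needs at least 6 vertices (one per matched edge).
Conversely {translator 1, translator 2, translator 3, translator 4, translator 5, translator 6} meets every edge and has exactly 6 vertices, so 6 is optimal.

6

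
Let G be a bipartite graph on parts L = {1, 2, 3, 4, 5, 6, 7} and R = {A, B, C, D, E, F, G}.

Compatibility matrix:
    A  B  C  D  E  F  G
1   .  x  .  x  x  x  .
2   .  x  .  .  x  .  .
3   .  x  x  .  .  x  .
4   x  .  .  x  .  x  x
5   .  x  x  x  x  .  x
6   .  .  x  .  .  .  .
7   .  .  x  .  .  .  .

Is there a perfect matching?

The set {6, 7} has only 1 neighbour ({C}), so by Hall's theorem at most 6 of the 7 left vertices can be matched.
Hence no matching covers every left vertex.

No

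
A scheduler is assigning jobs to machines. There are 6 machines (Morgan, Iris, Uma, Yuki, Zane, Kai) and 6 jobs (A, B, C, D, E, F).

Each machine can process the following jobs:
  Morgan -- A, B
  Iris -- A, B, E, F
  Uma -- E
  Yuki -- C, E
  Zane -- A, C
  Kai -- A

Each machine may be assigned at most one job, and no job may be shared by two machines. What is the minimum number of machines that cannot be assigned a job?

1

One maximum matching: Morgan→B, Iris→F, Uma→E, Yuki→C, Zane→A.
The set {Uma, Yuki, Zane, Kai} has only 3 neighbours ({A, C, E}), so by Hall's theorem at most 5 of the 6 machines can be matched.
That matches 5 of the 6, leaving 1 unmatched; no matching can do better.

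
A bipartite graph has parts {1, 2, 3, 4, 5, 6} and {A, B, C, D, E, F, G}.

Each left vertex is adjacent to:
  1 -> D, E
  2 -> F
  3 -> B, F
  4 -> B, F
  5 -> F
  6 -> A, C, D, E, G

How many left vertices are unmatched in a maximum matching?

2

For example, pair 1→E, 2→F, 3→B, 6→G.
The set {2, 3, 4, 5} has only 2 neighbours ({B, F}), so by Hall's theorem at most 4 of the 6 left vertices can be matched.
That matches 4 of the 6, leaving 2 unmatched; no matching can do better.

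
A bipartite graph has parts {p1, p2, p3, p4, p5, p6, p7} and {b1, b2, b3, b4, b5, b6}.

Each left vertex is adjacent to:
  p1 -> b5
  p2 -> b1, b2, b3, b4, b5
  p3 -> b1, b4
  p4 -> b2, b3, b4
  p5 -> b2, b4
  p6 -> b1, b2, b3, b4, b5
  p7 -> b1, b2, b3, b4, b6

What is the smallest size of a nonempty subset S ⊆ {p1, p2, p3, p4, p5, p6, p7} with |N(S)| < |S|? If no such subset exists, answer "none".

6

Take S = {p1, p2, p3, p4, p5, p6}. Its neighbourhood is {b1, b2, b3, b4, b5}, so |N(S)| = 5 < |S| = 6.
Every subset of size less than 6 has at least as many neighbours as members, so 6 is the minimum.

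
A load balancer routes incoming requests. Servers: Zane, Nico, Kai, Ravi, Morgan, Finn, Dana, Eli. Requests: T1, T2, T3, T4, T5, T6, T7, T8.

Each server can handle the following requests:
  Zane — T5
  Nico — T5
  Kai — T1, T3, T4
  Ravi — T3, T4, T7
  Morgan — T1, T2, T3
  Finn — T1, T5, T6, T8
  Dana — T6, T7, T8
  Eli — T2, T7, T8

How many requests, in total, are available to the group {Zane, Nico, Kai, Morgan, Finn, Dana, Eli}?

The union of neighbours of {Zane, Nico, Kai, Morgan, Finn, Dana, Eli} is {T1, T2, T3, T4, T5, T6, T7, T8}, which has 8 elements.
Since |N(S)| = 8 ≥ |S| = 7, Hall's condition holds for this subset.

8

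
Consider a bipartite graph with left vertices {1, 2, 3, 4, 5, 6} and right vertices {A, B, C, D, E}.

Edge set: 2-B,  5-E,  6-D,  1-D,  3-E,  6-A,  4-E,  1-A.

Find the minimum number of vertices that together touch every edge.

A maximum matching has 4 edges (e.g. 1–A, 2–B, 3–E, 6–D).
By König's theorem the minimum vertex cover has the same size. One such cover is {1, 2, 6, E}.

4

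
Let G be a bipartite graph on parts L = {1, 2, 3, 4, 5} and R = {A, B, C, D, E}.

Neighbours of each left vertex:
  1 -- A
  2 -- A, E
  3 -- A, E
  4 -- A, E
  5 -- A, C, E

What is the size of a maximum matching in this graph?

3

One maximum matching: 1→A, 2→E, 5→C.
The set {1, 2, 3, 4} has only 2 neighbours ({A, E}), so by Hall's theorem at most 3 of the 5 left vertices can be matched.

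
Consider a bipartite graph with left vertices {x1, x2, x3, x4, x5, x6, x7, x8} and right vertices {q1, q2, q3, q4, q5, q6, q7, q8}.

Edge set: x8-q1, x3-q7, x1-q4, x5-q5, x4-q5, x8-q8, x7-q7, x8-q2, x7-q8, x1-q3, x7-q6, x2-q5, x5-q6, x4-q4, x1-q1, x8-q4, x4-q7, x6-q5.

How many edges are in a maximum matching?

A valid assignment of size 7: x1-q3, x2-q5, x3-q7, x4-q4, x5-q6, x7-q8, x8-q2.
The set {x2, x6} has only 1 neighbour ({q5}), so by Hall's theorem at most 7 of the 8 left vertices can be matched.

7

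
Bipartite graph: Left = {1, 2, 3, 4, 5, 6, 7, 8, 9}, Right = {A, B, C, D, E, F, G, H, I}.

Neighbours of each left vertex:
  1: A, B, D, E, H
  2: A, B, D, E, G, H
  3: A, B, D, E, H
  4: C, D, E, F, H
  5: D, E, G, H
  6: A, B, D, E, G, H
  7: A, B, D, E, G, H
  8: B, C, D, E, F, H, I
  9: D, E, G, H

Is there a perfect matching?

No

The set {1, 2, 3, 5, 6, 7, 9} has only 6 neighbours ({A, B, D, E, G, H}), so by Hall's theorem at most 8 of the 9 left vertices can be matched.
Hence no matching covers every left vertex.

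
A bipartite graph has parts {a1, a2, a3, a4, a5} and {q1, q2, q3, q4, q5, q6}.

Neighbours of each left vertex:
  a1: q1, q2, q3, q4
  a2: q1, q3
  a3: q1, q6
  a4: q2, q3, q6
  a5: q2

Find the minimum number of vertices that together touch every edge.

5

The 5 edges a1–q4, a2–q3, a3–q1, a4–q6, a5–q2 form a matching, so any vertex cover needs at least 5 vertices (one per matched edge).
Conversely {a1, a2, a3, a4, a5} meets every edge and has exactly 5 vertices, so 5 is optimal.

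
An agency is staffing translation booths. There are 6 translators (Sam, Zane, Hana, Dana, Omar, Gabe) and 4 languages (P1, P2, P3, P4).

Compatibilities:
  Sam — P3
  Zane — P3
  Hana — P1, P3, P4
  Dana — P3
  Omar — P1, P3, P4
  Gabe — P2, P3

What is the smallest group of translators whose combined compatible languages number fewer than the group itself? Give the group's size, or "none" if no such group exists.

Take S = {Sam, Zane}. Its neighbourhood is {P3}, so |N(S)| = 1 < |S| = 2.
No single vertex violates Hall's condition since each has at least one neighbour, so 2 is the minimum.

2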